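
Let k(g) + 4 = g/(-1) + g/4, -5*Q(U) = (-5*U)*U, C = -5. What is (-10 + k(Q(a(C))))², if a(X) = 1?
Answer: 3481/16 ≈ 217.56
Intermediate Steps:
Q(U) = U² (Q(U) = -(-5*U)*U/5 = -(-1)*U² = U²)
k(g) = -4 - 3*g/4 (k(g) = -4 + (g/(-1) + g/4) = -4 + (g*(-1) + g*(¼)) = -4 + (-g + g/4) = -4 - 3*g/4)
(-10 + k(Q(a(C))))² = (-10 + (-4 - ¾*1²))² = (-10 + (-4 - ¾*1))² = (-10 + (-4 - ¾))² = (-10 - 19/4)² = (-59/4)² = 3481/16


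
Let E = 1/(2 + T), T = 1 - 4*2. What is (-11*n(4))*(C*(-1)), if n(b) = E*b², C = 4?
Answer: -704/5 ≈ -140.80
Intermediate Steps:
T = -7 (T = 1 - 8 = -7)
E = -⅕ (E = 1/(2 - 7) = 1/(-5) = -⅕ ≈ -0.20000)
n(b) = -b²/5
(-11*n(4))*(C*(-1)) = (-(-11)*4²/5)*(4*(-1)) = -(-11)*16/5*(-4) = -11*(-16/5)*(-4) = (176/5)*(-4) = -704/5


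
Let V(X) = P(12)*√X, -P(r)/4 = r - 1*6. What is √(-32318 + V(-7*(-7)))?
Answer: I*√32486 ≈ 180.24*I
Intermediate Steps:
P(r) = 24 - 4*r (P(r) = -4*(r - 1*6) = -4*(r - 6) = -4*(-6 + r) = 24 - 4*r)
V(X) = -24*√X (V(X) = (24 - 4*12)*√X = (24 - 48)*√X = -24*√X)
√(-32318 + V(-7*(-7))) = √(-32318 - 24*√(-7*(-7))) = √(-32318 - 24*√49) = √(-32318 - 24*7) = √(-32318 - 168) = √(-32486) = I*√32486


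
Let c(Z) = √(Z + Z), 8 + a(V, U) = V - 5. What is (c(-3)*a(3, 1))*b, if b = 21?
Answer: -210*I*√6 ≈ -514.39*I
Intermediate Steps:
a(V, U) = -13 + V (a(V, U) = -8 + (V - 5) = -8 + (-5 + V) = -13 + V)
c(Z) = √2*√Z (c(Z) = √(2*Z) = √2*√Z)
(c(-3)*a(3, 1))*b = ((√2*√(-3))*(-13 + 3))*21 = ((√2*(I*√3))*(-10))*21 = ((I*√6)*(-10))*21 = -10*I*√6*21 = -210*I*√6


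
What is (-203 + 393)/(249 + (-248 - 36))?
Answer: -38/7 ≈ -5.4286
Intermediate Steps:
(-203 + 393)/(249 + (-248 - 36)) = 190/(249 - 284) = 190/(-35) = 190*(-1/35) = -38/7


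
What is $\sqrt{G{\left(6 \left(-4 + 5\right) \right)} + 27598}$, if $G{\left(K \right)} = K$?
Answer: $2 \sqrt{6901} \approx 166.14$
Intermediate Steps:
$\sqrt{G{\left(6 \left(-4 + 5\right) \right)} + 27598} = \sqrt{6 \left(-4 + 5\right) + 27598} = \sqrt{6 \cdot 1 + 27598} = \sqrt{6 + 27598} = \sqrt{27604} = 2 \sqrt{6901}$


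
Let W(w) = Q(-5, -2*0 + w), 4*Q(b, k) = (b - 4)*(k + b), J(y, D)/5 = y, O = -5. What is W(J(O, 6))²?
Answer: 18225/4 ≈ 4556.3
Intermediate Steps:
J(y, D) = 5*y
Q(b, k) = (-4 + b)*(b + k)/4 (Q(b, k) = ((b - 4)*(k + b))/4 = ((-4 + b)*(b + k))/4 = (-4 + b)*(b + k)/4)
W(w) = 45/4 - 9*w/4 (W(w) = -1*(-5) - (-2*0 + w) + (¼)*(-5)² + (¼)*(-5)*(-2*0 + w) = 5 - (0 + w) + (¼)*25 + (¼)*(-5)*(0 + w) = 5 - w + 25/4 + (¼)*(-5)*w = 5 - w + 25/4 - 5*w/4 = 45/4 - 9*w/4)
W(J(O, 6))² = (45/4 - 45*(-5)/4)² = (45/4 - 9/4*(-25))² = (45/4 + 225/4)² = (135/2)² = 18225/4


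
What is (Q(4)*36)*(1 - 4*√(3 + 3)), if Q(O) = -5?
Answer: -180 + 720*√6 ≈ 1583.6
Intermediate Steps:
(Q(4)*36)*(1 - 4*√(3 + 3)) = (-5*36)*(1 - 4*√(3 + 3)) = -180*(1 - 4*√6) = -180 + 720*√6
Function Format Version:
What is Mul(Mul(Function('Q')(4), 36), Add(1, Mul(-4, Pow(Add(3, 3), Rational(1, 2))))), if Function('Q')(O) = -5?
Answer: Add(-180, Mul(720, Pow(6, Rational(1, 2)))) ≈ 1583.6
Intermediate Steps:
Mul(Mul(Function('Q')(4), 36), Add(1, Mul(-4, Pow(Add(3, 3), Rational(1, 2))))) = Mul(Mul(-5, 36), Add(1, Mul(-4, Pow(Add(3, 3), Rational(1, 2))))) = Mul(-180, Add(1, Mul(-4, Pow(6, Rational(1, 2))))) = Add(-180, Mul(720, Pow(6, Rational(1, 2))))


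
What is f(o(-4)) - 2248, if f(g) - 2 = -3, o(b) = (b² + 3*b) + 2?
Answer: -2249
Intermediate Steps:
o(b) = 2 + b² + 3*b
f(g) = -1 (f(g) = 2 - 3 = -1)
f(o(-4)) - 2248 = -1 - 2248 = -2249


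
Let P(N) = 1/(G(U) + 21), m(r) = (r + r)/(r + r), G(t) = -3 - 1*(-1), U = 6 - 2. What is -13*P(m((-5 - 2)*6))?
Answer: -13/19 ≈ -0.68421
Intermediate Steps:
U = 4
G(t) = -2 (G(t) = -3 + 1 = -2)
m(r) = 1 (m(r) = (2*r)/((2*r)) = (2*r)*(1/(2*r)) = 1)
P(N) = 1/19 (P(N) = 1/(-2 + 21) = 1/19)
-13*P(m((-5 - 2)*6)) = -13*1/19 = -13/19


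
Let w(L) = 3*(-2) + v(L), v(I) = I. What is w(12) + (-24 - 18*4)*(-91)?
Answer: 8742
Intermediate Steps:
w(L) = -6 + L (w(L) = 3*(-2) + L = -6 + L)
w(12) + (-24 - 18*4)*(-91) = (-6 + 12) + (-24 - 18*4)*(-91) = 6 + (-24 - 1*72)*(-91) = 6 + (-24 - 72)*(-91) = 6 - 96*(-91) = 6 + 8736 = 8742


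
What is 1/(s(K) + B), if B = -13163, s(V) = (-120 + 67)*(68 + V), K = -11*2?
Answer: -1/15601 ≈ -6.4099e-5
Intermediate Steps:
K = -22
s(V) = -3604 - 53*V (s(V) = -53*(68 + V) = -3604 - 53*V)
1/(s(K) + B) = 1/((-3604 - 53*(-22)) - 13163) = 1/((-3604 + 1166) - 13163) = 1/(-2438 - 13163) = 1/(-15601) = -1/15601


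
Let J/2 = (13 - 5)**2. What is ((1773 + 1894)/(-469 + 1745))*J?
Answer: 117344/319 ≈ 367.85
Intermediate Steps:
J = 128 (J = 2*(13 - 5)**2 = 2*8**2 = 2*64 = 128)
((1773 + 1894)/(-469 + 1745))*J = ((1773 + 1894)/(-469 + 1745))*128 = (3667/1276)*128 = 117344/319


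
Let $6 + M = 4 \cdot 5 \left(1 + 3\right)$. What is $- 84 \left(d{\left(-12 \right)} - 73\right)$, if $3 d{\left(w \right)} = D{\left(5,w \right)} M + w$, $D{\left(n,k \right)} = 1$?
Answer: $4396$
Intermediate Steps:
$M = 74$ ($M = -6 + 4 \cdot 5 \left(1 + 3\right) = -6 + 4 \cdot 5 \cdot 4 = -6 + 4 \cdot 20 = -6 + 80 = 74$)
$d{\left(w \right)} = \frac{74}{3} + \frac{w}{3}$ ($d{\left(w \right)} = \frac{1 \cdot 74 + w}{3} = \frac{74 + w}{3} = \frac{74}{3} + \frac{w}{3}$)
$- 84 \left(d{\left(-12 \right)} - 73\right) = - 84 \left(\left(\frac{74}{3} + \frac{1}{3} \left(-12\right)\right) - 73\right) = - 84 \left(\left(\frac{74}{3} - 4\right) - 73\right) = - 84 \left(\frac{62}{3} - 73\right) = \left(-84\right) \left(- \frac{157}{3}\right) = 4396$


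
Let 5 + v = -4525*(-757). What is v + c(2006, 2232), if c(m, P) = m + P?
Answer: 3429658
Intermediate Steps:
v = 3425420 (v = -5 - 4525*(-757) = -5 + 3425425 = 3425420)
c(m, P) = P + m
v + c(2006, 2232) = 3425420 + (2232 + 2006) = 3425420 + 4238 = 3429658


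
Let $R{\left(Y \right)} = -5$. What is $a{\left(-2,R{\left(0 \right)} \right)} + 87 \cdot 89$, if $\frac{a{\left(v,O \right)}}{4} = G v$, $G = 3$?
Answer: $7719$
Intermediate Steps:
$a{\left(v,O \right)} = 12 v$ ($a{\left(v,O \right)} = 4 \cdot 3 v = 12 v$)
$a{\left(-2,R{\left(0 \right)} \right)} + 87 \cdot 89 = 12 \left(-2\right) + 87 \cdot 89 = -24 + 7743 = 7719$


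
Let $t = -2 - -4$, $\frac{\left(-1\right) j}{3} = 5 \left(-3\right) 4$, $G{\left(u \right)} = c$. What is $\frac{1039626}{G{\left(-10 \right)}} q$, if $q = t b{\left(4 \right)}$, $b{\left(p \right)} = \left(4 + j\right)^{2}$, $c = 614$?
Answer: $\frac{35197577856}{307} \approx 1.1465 \cdot 10^{8}$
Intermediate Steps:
$G{\left(u \right)} = 614$
$j = 180$ ($j = - 3 \cdot 5 \left(-3\right) 4 = - 3 \left(\left(-15\right) 4\right) = \left(-3\right) \left(-60\right) = 180$)
$b{\left(p \right)} = 33856$ ($b{\left(p \right)} = \left(4 + 180\right)^{2} = 184^{2} = 33856$)
$t = 2$ ($t = -2 + 4 = 2$)
$q = 67712$ ($q = 2 \cdot 33856 = 67712$)
$\frac{1039626}{G{\left(-10 \right)}} q = \frac{1039626}{614} \cdot 67712 = 1039626 \cdot \frac{1}{614} \cdot 67712 = \frac{519813}{307} \cdot 67712 = \frac{35197577856}{307}$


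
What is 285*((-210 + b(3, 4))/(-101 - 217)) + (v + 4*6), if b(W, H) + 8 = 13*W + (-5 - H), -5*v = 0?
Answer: 10202/53 ≈ 192.49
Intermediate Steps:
v = 0 (v = -1/5*0 = 0)
b(W, H) = -13 - H + 13*W (b(W, H) = -8 + (13*W + (-5 - H)) = -8 + (-5 - H + 13*W) = -13 - H + 13*W)
285*((-210 + b(3, 4))/(-101 - 217)) + (v + 4*6) = 285*((-210 + (-13 - 1*4 + 13*3))/(-101 - 217)) + (0 + 4*6) = 285*((-210 + (-13 - 4 + 39))/(-318)) + (0 + 24) = 285*((-210 + 22)*(-1/318)) + 24 = 285*(-188*(-1/318)) + 24 = 285*(94/159) + 24 = 8930/53 + 24 = 10202/53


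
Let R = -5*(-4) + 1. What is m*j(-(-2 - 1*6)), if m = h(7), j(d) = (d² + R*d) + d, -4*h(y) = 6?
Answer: -360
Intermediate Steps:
h(y) = -3/2 (h(y) = -¼*6 = -3/2)
R = 21 (R = 20 + 1 = 21)
j(d) = d² + 22*d (j(d) = (d² + 21*d) + d = d² + 22*d)
m = -3/2 ≈ -1.5000
m*j(-(-2 - 1*6)) = -3*(-(-2 - 1*6))*(22 - (-2 - 1*6))/2 = -3*(-(-2 - 6))*(22 - (-2 - 6))/2 = -3*(-1*(-8))*(22 - 1*(-8))/2 = -12*(22 + 8) = -12*30 = -3/2*240 = -360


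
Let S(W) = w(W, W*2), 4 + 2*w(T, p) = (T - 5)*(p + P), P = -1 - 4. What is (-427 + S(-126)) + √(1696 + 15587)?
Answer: 32809/2 + √17283 ≈ 16536.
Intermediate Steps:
P = -5
w(T, p) = -2 + (-5 + T)*(-5 + p)/2 (w(T, p) = -2 + ((T - 5)*(p - 5))/2 = -2 + ((-5 + T)*(-5 + p))/2 = -2 + (-5 + T)*(-5 + p)/2)
S(W) = 21/2 + W² - 15*W/2 (S(W) = 21/2 - 5*W/2 - 5*W*2/2 + W*(W*2)/2 = 21/2 - 5*W/2 - 5*W + W*(2*W)/2 = 21/2 - 5*W/2 - 5*W + W² = 21/2 + W² - 15*W/2)
(-427 + S(-126)) + √(1696 + 15587) = (-427 + (21/2 + (-126)² - 15/2*(-126))) + √(1696 + 15587) = (-427 + (21/2 + 15876 + 945)) + √17283 = (-427 + 33663/2) + √17283 = 32809/2 + √17283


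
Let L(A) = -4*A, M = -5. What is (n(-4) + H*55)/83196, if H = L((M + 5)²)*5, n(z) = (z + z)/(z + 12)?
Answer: -1/83196 ≈ -1.2020e-5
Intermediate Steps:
n(z) = 2*z/(12 + z) (n(z) = (2*z)/(12 + z) = 2*z/(12 + z))
H = 0 (H = -4*(-5 + 5)²*5 = -4*0²*5 = -4*0*5 = 0*5 = 0)
(n(-4) + H*55)/83196 = (2*(-4)/(12 - 4) + 0*55)/83196 = (2*(-4)/8 + 0)*(1/83196) = (2*(-4)*(⅛) + 0)*(1/83196) = (-1 + 0)*(1/83196) = -1*1/83196 = -1/83196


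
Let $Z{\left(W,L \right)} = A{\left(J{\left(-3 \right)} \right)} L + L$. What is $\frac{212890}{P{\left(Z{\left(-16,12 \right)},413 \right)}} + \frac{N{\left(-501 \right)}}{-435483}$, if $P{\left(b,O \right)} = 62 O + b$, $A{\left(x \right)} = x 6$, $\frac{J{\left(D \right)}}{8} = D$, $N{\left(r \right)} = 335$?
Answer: $\frac{9270197272}{1040368887} \approx 8.9105$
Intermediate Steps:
$J{\left(D \right)} = 8 D$
$A{\left(x \right)} = 6 x$
$Z{\left(W,L \right)} = - 143 L$ ($Z{\left(W,L \right)} = 6 \cdot 8 \left(-3\right) L + L = 6 \left(-24\right) L + L = - 144 L + L = - 143 L$)
$P{\left(b,O \right)} = b + 62 O$
$\frac{212890}{P{\left(Z{\left(-16,12 \right)},413 \right)}} + \frac{N{\left(-501 \right)}}{-435483} = \frac{212890}{\left(-143\right) 12 + 62 \cdot 413} + \frac{335}{-435483} = \frac{212890}{-1716 + 25606} + 335 \left(- \frac{1}{435483}\right) = \frac{212890}{23890} - \frac{335}{435483} = 212890 \cdot \frac{1}{23890} - \frac{335}{435483} = \frac{21289}{2389} - \frac{335}{435483} = \frac{9270197272}{1040368887}$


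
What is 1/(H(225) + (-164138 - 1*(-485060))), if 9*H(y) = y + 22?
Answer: 9/2888545 ≈ 3.1158e-6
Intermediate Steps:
H(y) = 22/9 + y/9 (H(y) = (y + 22)/9 = (22 + y)/9 = 22/9 + y/9)
1/(H(225) + (-164138 - 1*(-485060))) = 1/((22/9 + (1/9)*225) + (-164138 - 1*(-485060))) = 1/((22/9 + 25) + (-164138 + 485060)) = 1/(247/9 + 320922) = 1/(2888545/9) = 9/2888545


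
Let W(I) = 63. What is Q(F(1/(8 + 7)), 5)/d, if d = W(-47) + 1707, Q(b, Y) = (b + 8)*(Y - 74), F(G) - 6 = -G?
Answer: -4807/8850 ≈ -0.54316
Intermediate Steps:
F(G) = 6 - G
Q(b, Y) = (-74 + Y)*(8 + b) (Q(b, Y) = (8 + b)*(-74 + Y) = (-74 + Y)*(8 + b))
d = 1770 (d = 63 + 1707 = 1770)
Q(F(1/(8 + 7)), 5)/d = (-592 - 74*(6 - 1/(8 + 7)) + 8*5 + 5*(6 - 1/(8 + 7)))/1770 = (-592 - 74*(6 - 1/15) + 40 + 5*(6 - 1/15))*(1/1770) = (-592 - 74*89/15 + 40 + 5*(89/15))*(1/1770) = (-592 - 6586/15 + 40 + 89/3)*(1/1770) = -4807/5*1/1770 = -4807/8850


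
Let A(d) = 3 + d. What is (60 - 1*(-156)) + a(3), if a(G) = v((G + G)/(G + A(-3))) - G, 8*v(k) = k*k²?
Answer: 214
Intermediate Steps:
v(k) = k³/8 (v(k) = (k*k²)/8 = k³/8)
a(G) = 1 - G (a(G) = ((G + G)/(G + (3 - 3)))³/8 - G = ((2*G)/(G + 0))³/8 - G = ((2*G)/G)³/8 - G = (⅛)*2³ - G = (⅛)*8 - G = 1 - G)
(60 - 1*(-156)) + a(3) = (60 - 1*(-156)) + (1 - 1*3) = (60 + 156) + (1 - 3) = 216 - 2 = 214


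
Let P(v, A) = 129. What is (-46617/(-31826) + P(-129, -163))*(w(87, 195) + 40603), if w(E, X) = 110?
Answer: 169047337923/31826 ≈ 5.3116e+6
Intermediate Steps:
(-46617/(-31826) + P(-129, -163))*(w(87, 195) + 40603) = (-46617/(-31826) + 129)*(110 + 40603) = (-46617*(-1/31826) + 129)*40713 = (46617/31826 + 129)*40713 = (4152171/31826)*40713 = 169047337923/31826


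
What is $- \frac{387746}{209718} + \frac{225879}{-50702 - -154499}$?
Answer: $\frac{395778920}{1209338847} \approx 0.32727$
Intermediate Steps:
$- \frac{387746}{209718} + \frac{225879}{-50702 - -154499} = \left(-387746\right) \frac{1}{209718} + \frac{225879}{-50702 + 154499} = - \frac{193873}{104859} + \frac{225879}{103797} = - \frac{193873}{104859} + 225879 \cdot \frac{1}{103797} = - \frac{193873}{104859} + \frac{75293}{34599} = \frac{395778920}{1209338847}$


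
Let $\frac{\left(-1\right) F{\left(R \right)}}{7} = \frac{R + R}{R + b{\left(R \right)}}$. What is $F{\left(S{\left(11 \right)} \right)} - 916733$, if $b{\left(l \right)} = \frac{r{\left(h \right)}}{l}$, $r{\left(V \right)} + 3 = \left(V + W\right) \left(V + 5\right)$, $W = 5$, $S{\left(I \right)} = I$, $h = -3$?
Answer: $- \frac{55921560}{61} \approx -9.1675 \cdot 10^{5}$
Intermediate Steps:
$r{\left(V \right)} = -3 + \left(5 + V\right)^{2}$ ($r{\left(V \right)} = -3 + \left(V + 5\right) \left(V + 5\right) = -3 + \left(5 + V\right) \left(5 + V\right) = -3 + \left(5 + V\right)^{2}$)
$b{\left(l \right)} = \frac{1}{l}$ ($b{\left(l \right)} = \frac{22 + \left(-3\right)^{2} + 10 \left(-3\right)}{l} = \frac{22 + 9 - 30}{l} = 1 \frac{1}{l} = \frac{1}{l}$)
$F{\left(R \right)} = - \frac{14 R}{R + \frac{1}{R}}$ ($F{\left(R \right)} = - 7 \frac{R + R}{R + \frac{1}{R}} = - 7 \frac{2 R}{R + \frac{1}{R}} = - \frac{14 R}{R + \frac{1}{R}}$)
$F{\left(S{\left(11 \right)} \right)} - 916733 = - \frac{14 \cdot 11^{2}}{1 + 11^{2}} - 916733 = \left(-14\right) 121 \frac{1}{1 + 121} - 916733 = \left(-14\right) 121 \cdot \frac{1}{122} - 916733 = - \frac{847}{61} - 916733 = - \frac{55921560}{61}$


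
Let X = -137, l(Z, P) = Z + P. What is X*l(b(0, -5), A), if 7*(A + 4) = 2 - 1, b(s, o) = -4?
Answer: 7535/7 ≈ 1076.4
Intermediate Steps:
A = -27/7 (A = -4 + (2 - 1)/7 = -4 + (⅐)*1 = -4 + ⅐ = -27/7 ≈ -3.8571)
l(Z, P) = P + Z
X*l(b(0, -5), A) = -137*(-27/7 - 4) = -137*(-55/7) = 7535/7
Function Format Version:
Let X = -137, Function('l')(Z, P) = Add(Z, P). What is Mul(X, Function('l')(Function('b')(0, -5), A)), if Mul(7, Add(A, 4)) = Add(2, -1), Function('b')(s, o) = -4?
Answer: Rational(7535, 7) ≈ 1076.4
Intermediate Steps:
A = Rational(-27, 7) (A = Add(-4, Mul(Rational(1, 7), Add(2, -1))) = Add(-4, Mul(Rational(1, 7), 1)) = Add(-4, Rational(1, 7)) = Rational(-27, 7) ≈ -3.8571)
Function('l')(Z, P) = Add(P, Z)
Mul(X, Function('l')(Function('b')(0, -5), A)) = Mul(-137, Add(Rational(-27, 7), -4)) = Mul(-137, Rational(-55, 7)) = Rational(7535, 7)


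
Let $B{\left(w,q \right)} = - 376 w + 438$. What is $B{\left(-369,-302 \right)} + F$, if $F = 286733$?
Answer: $425915$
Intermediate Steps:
$B{\left(w,q \right)} = 438 - 376 w$
$B{\left(-369,-302 \right)} + F = \left(438 - -138744\right) + 286733 = \left(438 + 138744\right) + 286733 = 139182 + 286733 = 425915$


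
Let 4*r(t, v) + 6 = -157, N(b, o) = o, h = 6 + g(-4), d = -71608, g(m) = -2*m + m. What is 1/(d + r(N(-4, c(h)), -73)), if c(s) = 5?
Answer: -4/286595 ≈ -1.3957e-5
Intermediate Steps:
g(m) = -m
h = 10 (h = 6 - 1*(-4) = 6 + 4 = 10)
r(t, v) = -163/4 (r(t, v) = -3/2 + (1/4)*(-157) = -3/2 - 157/4 = -163/4)
1/(d + r(N(-4, c(h)), -73)) = 1/(-71608 - 163/4) = 1/(-286595/4) = -4/286595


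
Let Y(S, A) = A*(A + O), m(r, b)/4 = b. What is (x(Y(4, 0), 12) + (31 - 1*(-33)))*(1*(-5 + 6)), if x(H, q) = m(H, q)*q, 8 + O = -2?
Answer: 640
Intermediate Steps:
O = -10 (O = -8 - 2 = -10)
m(r, b) = 4*b
Y(S, A) = A*(-10 + A) (Y(S, A) = A*(A - 10) = A*(-10 + A))
x(H, q) = 4*q**2 (x(H, q) = (4*q)*q = 4*q**2)
(x(Y(4, 0), 12) + (31 - 1*(-33)))*(1*(-5 + 6)) = (4*12**2 + (31 - 1*(-33)))*(1*(-5 + 6)) = (4*144 + (31 + 33))*(1*1) = (576 + 64)*1 = 640*1 = 640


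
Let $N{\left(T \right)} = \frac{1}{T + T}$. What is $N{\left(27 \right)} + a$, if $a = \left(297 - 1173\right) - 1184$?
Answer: $- \frac{111239}{54} \approx -2060.0$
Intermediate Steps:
$N{\left(T \right)} = \frac{1}{2 T}$
$a = -2060$ ($a = \left(297 - 1173\right) - 1184 = -876 - 1184 = -2060$)
$N{\left(27 \right)} + a = \frac{1}{2 \cdot 27} - 2060 = \frac{1}{2} \cdot \frac{1}{27} - 2060 = \frac{1}{54} - 2060 = - \frac{111239}{54}$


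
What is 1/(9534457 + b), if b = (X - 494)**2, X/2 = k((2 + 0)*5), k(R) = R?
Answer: 1/9759133 ≈ 1.0247e-7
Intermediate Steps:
X = 20 (X = 2*((2 + 0)*5) = 2*(2*5) = 2*10 = 20)
b = 224676 (b = (20 - 494)**2 = (-474)**2 = 224676)
1/(9534457 + b) = 1/(9534457 + 224676) = 1/9759133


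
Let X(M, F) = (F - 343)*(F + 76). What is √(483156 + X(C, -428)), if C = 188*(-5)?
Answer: 2*√188637 ≈ 868.65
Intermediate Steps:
C = -940
X(M, F) = (-343 + F)*(76 + F)
√(483156 + X(C, -428)) = √(483156 + (-26068 + (-428)² - 267*(-428))) = √(483156 + (-26068 + 183184 + 114276)) = √(483156 + 271392) = √754548 = 2*√188637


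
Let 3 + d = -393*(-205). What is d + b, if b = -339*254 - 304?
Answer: -5848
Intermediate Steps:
d = 80562 (d = -3 - 393*(-205) = -3 + 80565 = 80562)
b = -86410 (b = -86106 - 304 = -86410)
d + b = 80562 - 86410 = -5848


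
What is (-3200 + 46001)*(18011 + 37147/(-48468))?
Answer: 12453949654267/16156 ≈ 7.7086e+8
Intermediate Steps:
(-3200 + 46001)*(18011 + 37147/(-48468)) = 42801*(18011 + 37147*(-1/48468)) = 42801*(18011 - 37147/48468) = 42801*(872920001/48468) = 12453949654267/16156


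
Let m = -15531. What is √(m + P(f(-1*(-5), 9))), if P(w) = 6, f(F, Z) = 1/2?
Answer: 15*I*√69 ≈ 124.6*I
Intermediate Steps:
f(F, Z) = ½
√(m + P(f(-1*(-5), 9))) = √(-15531 + 6) = √(-15525) = 15*I*√69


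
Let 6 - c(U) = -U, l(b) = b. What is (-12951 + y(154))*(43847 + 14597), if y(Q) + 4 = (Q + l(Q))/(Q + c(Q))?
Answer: -118862296764/157 ≈ -7.5708e+8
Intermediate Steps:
c(U) = 6 + U (c(U) = 6 - (-1)*U = 6 + U)
y(Q) = -4 + 2*Q/(6 + 2*Q) (y(Q) = -4 + (Q + Q)/(Q + (6 + Q)) = -4 + (2*Q)/(6 + 2*Q) = -4 + 2*Q/(6 + 2*Q))
(-12951 + y(154))*(43847 + 14597) = (-12951 + 3*(-4 - 1*154)/(3 + 154))*(43847 + 14597) = (-12951 + 3*(-4 - 154)/157)*58444 = (-12951 + 3*(1/157)*(-158))*58444 = (-12951 - 474/157)*58444 = -2033781/157*58444 = -118862296764/157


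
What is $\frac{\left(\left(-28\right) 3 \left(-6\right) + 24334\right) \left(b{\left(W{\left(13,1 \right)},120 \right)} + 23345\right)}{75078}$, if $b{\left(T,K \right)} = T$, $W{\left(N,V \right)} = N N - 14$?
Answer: $\frac{291846500}{37539} \approx 7774.5$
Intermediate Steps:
$W{\left(N,V \right)} = -14 + N^{2}$ ($W{\left(N,V \right)} = N^{2} - 14 = -14 + N^{2}$)
$\frac{\left(\left(-28\right) 3 \left(-6\right) + 24334\right) \left(b{\left(W{\left(13,1 \right)},120 \right)} + 23345\right)}{75078} = \frac{\left(\left(-28\right) 3 \left(-6\right) + 24334\right) \left(\left(-14 + 13^{2}\right) + 23345\right)}{75078} = \left(\left(-84\right) \left(-6\right) + 24334\right) \left(\left(-14 + 169\right) + 23345\right) \frac{1}{75078} = \left(504 + 24334\right) \left(155 + 23345\right) \frac{1}{75078} = 24838 \cdot 23500 \cdot \frac{1}{75078} = 583693000 \cdot \frac{1}{75078} = \frac{291846500}{37539}$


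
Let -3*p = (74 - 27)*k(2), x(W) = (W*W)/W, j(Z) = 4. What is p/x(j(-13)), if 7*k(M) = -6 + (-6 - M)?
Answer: 47/6 ≈ 7.8333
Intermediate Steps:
k(M) = -12/7 - M/7 (k(M) = (-6 + (-6 - M))/7 = (-12 - M)/7 = -12/7 - M/7)
x(W) = W (x(W) = W**2/W = W)
p = 94/3 (p = -(74 - 27)*(-12/7 - 1/7*2)/3 = -47*(-12/7 - 2/7)/3 = -47*(-2)/3 = -1/3*(-94) = 94/3 ≈ 31.333)
p/x(j(-13)) = (94/3)/4 = (94/3)*(1/4) = 47/6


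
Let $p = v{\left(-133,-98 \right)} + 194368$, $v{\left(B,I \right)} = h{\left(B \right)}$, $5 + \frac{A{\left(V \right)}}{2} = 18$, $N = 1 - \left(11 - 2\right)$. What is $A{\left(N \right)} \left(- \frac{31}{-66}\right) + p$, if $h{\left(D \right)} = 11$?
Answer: $\frac{6414910}{33} \approx 1.9439 \cdot 10^{5}$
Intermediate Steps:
$N = -8$ ($N = 1 - \left(11 - 2\right) = 1 - 9 = -8$)
$A{\left(V \right)} = 26$ ($A{\left(V \right)} = -10 + 2 \cdot 18 = -10 + 36 = 26$)
$v{\left(B,I \right)} = 11$
$p = 194379$ ($p = 11 + 194368 = 194379$)
$A{\left(N \right)} \left(- \frac{31}{-66}\right) + p = 26 \left(- \frac{31}{-66}\right) + 194379 = 26 \left(\left(-31\right) \left(- \frac{1}{66}\right)\right) + 194379 = 26 \cdot \frac{31}{66} + 194379 = \frac{403}{33} + 194379 = \frac{6414910}{33}$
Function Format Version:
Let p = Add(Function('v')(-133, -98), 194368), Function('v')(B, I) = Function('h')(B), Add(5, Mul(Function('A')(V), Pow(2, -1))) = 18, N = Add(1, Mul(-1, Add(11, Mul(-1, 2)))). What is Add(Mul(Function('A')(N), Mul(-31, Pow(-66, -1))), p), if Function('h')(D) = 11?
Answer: Rational(6414910, 33) ≈ 1.9439e+5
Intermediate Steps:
N = -8 (N = Add(1, Mul(-1, Add(11, -2))) = Add(1, Mul(-1, 9)) = Add(1, -9) = -8)
Function('A')(V) = 26 (Function('A')(V) = Add(-10, Mul(2, 18)) = Add(-10, 36) = 26)
Function('v')(B, I) = 11
p = 194379 (p = Add(11, 194368) = 194379)
Add(Mul(Function('A')(N), Mul(-31, Pow(-66, -1))), p) = Add(Mul(26, Mul(-31, Pow(-66, -1))), 194379) = Add(Mul(26, Mul(-31, Rational(-1, 66))), 194379) = Add(Mul(26, Rational(31, 66)), 194379) = Add(Rational(403, 33), 194379) = Rational(6414910, 33)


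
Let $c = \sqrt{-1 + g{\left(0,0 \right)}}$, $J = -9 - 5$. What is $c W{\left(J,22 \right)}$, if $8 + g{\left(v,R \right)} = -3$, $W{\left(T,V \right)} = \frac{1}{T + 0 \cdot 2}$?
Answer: $- \frac{i \sqrt{3}}{7} \approx - 0.24744 i$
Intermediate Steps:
$J = -14$ ($J = -9 - 5 = -14$)
$W{\left(T,V \right)} = \frac{1}{T}$ ($W{\left(T,V \right)} = \frac{1}{T + 0} = \frac{1}{T}$)
$g{\left(v,R \right)} = -11$ ($g{\left(v,R \right)} = -8 - 3 = -11$)
$c = 2 i \sqrt{3}$ ($c = \sqrt{-1 - 11} = \sqrt{-12} = 2 i \sqrt{3} \approx 3.4641 i$)
$c W{\left(J,22 \right)} = \frac{2 i \sqrt{3}}{-14} = 2 i \sqrt{3} \left(- \frac{1}{14}\right) = - \frac{i \sqrt{3}}{7}$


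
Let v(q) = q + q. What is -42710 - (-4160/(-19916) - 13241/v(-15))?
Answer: -495811603/11490 ≈ -43152.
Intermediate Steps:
v(q) = 2*q
-42710 - (-4160/(-19916) - 13241/v(-15)) = -42710 - (-4160/(-19916) - 13241/(2*(-15))) = -42710 - (-4160*(-1/19916) - 13241/(-30)) = -42710 - (80/383 - 13241*(-1/30)) = -42710 - (80/383 + 13241/30) = -42710 - 1*5073703/11490 = -42710 - 5073703/11490 = -495811603/11490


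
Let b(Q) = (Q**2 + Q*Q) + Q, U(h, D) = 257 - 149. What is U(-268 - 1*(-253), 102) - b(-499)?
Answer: -497395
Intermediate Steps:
U(h, D) = 108
b(Q) = Q + 2*Q**2 (b(Q) = (Q**2 + Q**2) + Q = 2*Q**2 + Q = Q + 2*Q**2)
U(-268 - 1*(-253), 102) - b(-499) = 108 - (-499)*(1 + 2*(-499)) = 108 - (-499)*(1 - 998) = 108 - (-499)*(-997) = 108 - 1*497503 = 108 - 497503 = -497395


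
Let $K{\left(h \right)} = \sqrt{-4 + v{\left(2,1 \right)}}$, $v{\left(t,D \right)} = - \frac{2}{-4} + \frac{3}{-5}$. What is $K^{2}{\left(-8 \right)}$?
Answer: $- \frac{41}{10} \approx -4.1$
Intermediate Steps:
$v{\left(t,D \right)} = - \frac{1}{10}$ ($v{\left(t,D \right)} = \left(-2\right) \left(- \frac{1}{4}\right) + 3 \left(- \frac{1}{5}\right) = \frac{1}{2} - \frac{3}{5} = - \frac{1}{10}$)
$K{\left(h \right)} = \frac{i \sqrt{410}}{10}$ ($K{\left(h \right)} = \sqrt{-4 - \frac{1}{10}} = \sqrt{- \frac{41}{10}} = \frac{i \sqrt{410}}{10}$)
$K^{2}{\left(-8 \right)} = \left(\frac{i \sqrt{410}}{10}\right)^{2} = - \frac{41}{10}$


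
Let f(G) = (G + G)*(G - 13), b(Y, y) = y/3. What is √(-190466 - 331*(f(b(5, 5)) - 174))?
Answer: 2*I*√270827/3 ≈ 346.94*I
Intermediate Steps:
b(Y, y) = y/3 (b(Y, y) = y*(⅓) = y/3)
f(G) = 2*G*(-13 + G) (f(G) = (2*G)*(-13 + G) = 2*G*(-13 + G))
√(-190466 - 331*(f(b(5, 5)) - 174)) = √(-190466 - 331*(2*((⅓)*5)*(-13 + (⅓)*5) - 174)) = √(-190466 - 331*(2*(5/3)*(-13 + 5/3) - 174)) = √(-190466 - 331*(2*(5/3)*(-34/3) - 174)) = √(-190466 - 331*(-340/9 - 174)) = √(-190466 - 331*(-1906/9)) = √(-190466 + 630886/9) = √(-1083308/9) = 2*I*√270827/3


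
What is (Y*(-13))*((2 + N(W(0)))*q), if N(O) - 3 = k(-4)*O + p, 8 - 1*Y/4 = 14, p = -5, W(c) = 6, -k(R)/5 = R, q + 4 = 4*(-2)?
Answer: -449280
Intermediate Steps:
q = -12 (q = -4 + 4*(-2) = -4 - 8 = -12)
k(R) = -5*R
Y = -24 (Y = 32 - 4*14 = 32 - 56 = -24)
N(O) = -2 + 20*O (N(O) = 3 + ((-5*(-4))*O - 5) = 3 + (20*O - 5) = 3 + (-5 + 20*O) = -2 + 20*O)
(Y*(-13))*((2 + N(W(0)))*q) = (-24*(-13))*((2 + (-2 + 20*6))*(-12)) = 312*((2 + (-2 + 120))*(-12)) = 312*((2 + 118)*(-12)) = 312*(120*(-12)) = 312*(-1440) = -449280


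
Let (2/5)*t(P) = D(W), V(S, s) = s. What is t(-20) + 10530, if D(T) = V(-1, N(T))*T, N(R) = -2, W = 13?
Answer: 10465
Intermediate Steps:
D(T) = -2*T
t(P) = -65 (t(P) = 5*(-2*13)/2 = (5/2)*(-26) = -65)
t(-20) + 10530 = -65 + 10530 = 10465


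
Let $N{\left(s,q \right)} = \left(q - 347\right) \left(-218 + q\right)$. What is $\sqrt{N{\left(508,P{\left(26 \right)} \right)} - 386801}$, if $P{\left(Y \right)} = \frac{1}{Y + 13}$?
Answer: $\frac{i \sqrt{473288789}}{39} \approx 557.83 i$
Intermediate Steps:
$P{\left(Y \right)} = \frac{1}{13 + Y}$
$N{\left(s,q \right)} = \left(-347 + q\right) \left(-218 + q\right)$
$\sqrt{N{\left(508,P{\left(26 \right)} \right)} - 386801} = \sqrt{\left(75646 + \left(\frac{1}{13 + 26}\right)^{2} - \frac{565}{13 + 26}\right) - 386801} = \sqrt{\left(75646 + \left(\frac{1}{39}\right)^{2} - \frac{565}{39}\right) - 386801} = \sqrt{\left(75646 + \frac{1}{1521} - \frac{565}{39}\right) - 386801} = \sqrt{\frac{115035532}{1521} - 386801} = \sqrt{- \frac{473288789}{1521}} = \frac{i \sqrt{473288789}}{39}$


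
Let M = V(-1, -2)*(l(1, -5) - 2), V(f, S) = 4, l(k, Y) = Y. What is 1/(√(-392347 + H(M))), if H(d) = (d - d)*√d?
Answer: -I*√392347/392347 ≈ -0.0015965*I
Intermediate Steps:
M = -28 (M = 4*(-5 - 2) = 4*(-7) = -28)
H(d) = 0 (H(d) = 0*√d = 0)
1/(√(-392347 + H(M))) = 1/(√(-392347 + 0)) = 1/(√(-392347)) = 1/(I*√392347) = -I*√392347/392347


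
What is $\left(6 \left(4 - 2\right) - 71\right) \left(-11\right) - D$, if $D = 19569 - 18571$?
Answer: $-349$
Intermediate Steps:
$D = 998$ ($D = 19569 - 18571 = 998$)
$\left(6 \left(4 - 2\right) - 71\right) \left(-11\right) - D = \left(6 \left(4 - 2\right) - 71\right) \left(-11\right) - 998 = \left(6 \cdot 2 - 71\right) \left(-11\right) - 998 = \left(12 - 71\right) \left(-11\right) - 998 = \left(-59\right) \left(-11\right) - 998 = 649 - 998 = -349$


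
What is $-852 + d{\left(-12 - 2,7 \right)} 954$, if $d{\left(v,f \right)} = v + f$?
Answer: $-7530$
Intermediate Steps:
$d{\left(v,f \right)} = f + v$
$-852 + d{\left(-12 - 2,7 \right)} 954 = -852 + \left(7 - 14\right) 954 = -852 - 6678 = -7530$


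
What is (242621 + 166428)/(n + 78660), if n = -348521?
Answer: -409049/269861 ≈ -1.5158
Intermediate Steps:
(242621 + 166428)/(n + 78660) = (242621 + 166428)/(-348521 + 78660) = 409049/(-269861) = 409049*(-1/269861) = -409049/269861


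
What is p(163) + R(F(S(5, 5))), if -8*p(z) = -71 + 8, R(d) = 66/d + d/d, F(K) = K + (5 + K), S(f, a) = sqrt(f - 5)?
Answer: 883/40 ≈ 22.075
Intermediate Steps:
S(f, a) = sqrt(-5 + f)
F(K) = 5 + 2*K
R(d) = 1 + 66/d (R(d) = 66/d + 1 = 1 + 66/d)
p(z) = 63/8 (p(z) = -(-71 + 8)/8 = -1/8*(-63) = 63/8)
p(163) + R(F(S(5, 5))) = 63/8 + (66 + (5 + 2*sqrt(-5 + 5)))/(5 + 2*sqrt(-5 + 5)) = 63/8 + (66 + (5 + 2*sqrt(0)))/(5 + 2*sqrt(0)) = 63/8 + (66 + (5 + 2*0))/(5 + 2*0) = 63/8 + (66 + (5 + 0))/(5 + 0) = 63/8 + (66 + 5)/5 = 63/8 + (1/5)*71 = 63/8 + 71/5 = 883/40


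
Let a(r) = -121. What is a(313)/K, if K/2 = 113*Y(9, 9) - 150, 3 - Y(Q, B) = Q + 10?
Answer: 11/356 ≈ 0.030899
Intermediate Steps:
Y(Q, B) = -7 - Q (Y(Q, B) = 3 - (Q + 10) = 3 - (10 + Q) = 3 + (-10 - Q) = -7 - Q)
K = -3916 (K = 2*(113*(-7 - 1*9) - 150) = 2*(113*(-7 - 9) - 150) = 2*(113*(-16) - 150) = 2*(-1808 - 150) = 2*(-1958) = -3916)
a(313)/K = -121/(-3916) = -121*(-1/3916) = 11/356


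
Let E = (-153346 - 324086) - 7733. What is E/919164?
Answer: -485165/919164 ≈ -0.52783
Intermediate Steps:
E = -485165 (E = -477432 - 7733 = -485165)
E/919164 = -485165/919164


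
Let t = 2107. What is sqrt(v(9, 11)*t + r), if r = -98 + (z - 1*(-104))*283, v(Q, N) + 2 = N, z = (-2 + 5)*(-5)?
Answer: 2*sqrt(11013) ≈ 209.89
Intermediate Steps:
z = -15 (z = 3*(-5) = -15)
v(Q, N) = -2 + N
r = 25089 (r = -98 + (-15 - 1*(-104))*283 = -98 + (-15 + 104)*283 = -98 + 89*283 = -98 + 25187 = 25089)
sqrt(v(9, 11)*t + r) = sqrt((-2 + 11)*2107 + 25089) = sqrt(9*2107 + 25089) = sqrt(18963 + 25089) = sqrt(44052) = 2*sqrt(11013)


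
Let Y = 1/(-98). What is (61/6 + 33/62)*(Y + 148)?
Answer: 14430485/9114 ≈ 1583.3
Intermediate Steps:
Y = -1/98 ≈ -0.010204
(61/6 + 33/62)*(Y + 148) = (61/6 + 33/62)*(-1/98 + 148) = (61*(⅙) + 33*(1/62))*(14503/98) = (61/6 + 33/62)*(14503/98) = (995/93)*(14503/98) = 14430485/9114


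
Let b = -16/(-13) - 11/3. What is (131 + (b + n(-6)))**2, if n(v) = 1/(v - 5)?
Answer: 3037663225/184041 ≈ 16505.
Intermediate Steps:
n(v) = 1/(-5 + v)
b = -95/39 (b = -16*(-1/13) - 11*1/3 = 16/13 - 11/3 = -95/39 ≈ -2.4359)
(131 + (b + n(-6)))**2 = (131 + (-95/39 + 1/(-5 - 6)))**2 = (131 + (-95/39 + 1/(-11)))**2 = (131 + (-95/39 - 1/11))**2 = (131 - 1084/429)**2 = (55115/429)**2 = 3037663225/184041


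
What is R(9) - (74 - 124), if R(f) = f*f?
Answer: 131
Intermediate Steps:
R(f) = f**2
R(9) - (74 - 124) = 9**2 - (74 - 124) = 81 - 1*(-50) = 81 + 50 = 131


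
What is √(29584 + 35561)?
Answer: √65145 ≈ 255.24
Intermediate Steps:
√(29584 + 35561) = √65145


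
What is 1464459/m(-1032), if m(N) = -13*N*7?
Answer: 488153/31304 ≈ 15.594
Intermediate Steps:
m(N) = -91*N
1464459/m(-1032) = 1464459/((-91*(-1032))) = 1464459/93912 = 1464459*(1/93912) = 488153/31304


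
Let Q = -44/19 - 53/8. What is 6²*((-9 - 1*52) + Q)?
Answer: -95679/38 ≈ -2517.9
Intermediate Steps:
Q = -1359/152 (Q = -44*1/19 - 53*⅛ = -44/19 - 53/8 = -1359/152 ≈ -8.9408)
6²*((-9 - 1*52) + Q) = 6²*((-9 - 1*52) - 1359/152) = 36*((-9 - 52) - 1359/152) = 36*(-61 - 1359/152) = 36*(-10631/152) = -95679/38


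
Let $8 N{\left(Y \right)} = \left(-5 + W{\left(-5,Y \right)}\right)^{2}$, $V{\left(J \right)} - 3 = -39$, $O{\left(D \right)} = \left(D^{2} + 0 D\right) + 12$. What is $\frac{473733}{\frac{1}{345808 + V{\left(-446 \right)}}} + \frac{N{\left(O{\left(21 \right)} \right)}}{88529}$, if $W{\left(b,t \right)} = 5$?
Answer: $163803606876$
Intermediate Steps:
$O{\left(D \right)} = 12 + D^{2}$ ($O{\left(D \right)} = \left(D^{2} + 0\right) + 12 = D^{2} + 12 = 12 + D^{2}$)
$V{\left(J \right)} = -36$ ($V{\left(J \right)} = 3 - 39 = -36$)
$N{\left(Y \right)} = 0$ ($N{\left(Y \right)} = \frac{\left(-5 + 5\right)^{2}}{8} = \frac{0^{2}}{8} = \frac{1}{8} \cdot 0 = 0$)
$\frac{473733}{\frac{1}{345808 + V{\left(-446 \right)}}} + \frac{N{\left(O{\left(21 \right)} \right)}}{88529} = \frac{473733}{\frac{1}{345808 - 36}} + \frac{0}{88529} = \frac{473733}{\frac{1}{345772}} + 0 \cdot \frac{1}{88529} = 473733 \frac{1}{\frac{1}{345772}} + 0 = 473733 \cdot 345772 + 0 = 163803606876 + 0 = 163803606876$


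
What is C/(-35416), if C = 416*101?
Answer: -5252/4427 ≈ -1.1864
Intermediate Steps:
C = 42016
C/(-35416) = 42016/(-35416) = 42016*(-1/35416) = -5252/4427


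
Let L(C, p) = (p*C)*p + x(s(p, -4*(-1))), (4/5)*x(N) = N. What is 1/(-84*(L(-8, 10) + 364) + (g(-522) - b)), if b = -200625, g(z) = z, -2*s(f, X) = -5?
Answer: 2/472929 ≈ 4.2290e-6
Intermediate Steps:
s(f, X) = 5/2 (s(f, X) = -1/2*(-5) = 5/2)
x(N) = 5*N/4
L(C, p) = 25/8 + C*p**2 (L(C, p) = (p*C)*p + (5/4)*(5/2) = (C*p)*p + 25/8 = C*p**2 + 25/8 = 25/8 + C*p**2)
1/(-84*(L(-8, 10) + 364) + (g(-522) - b)) = 1/(-84*((25/8 - 8*10**2) + 364) + (-522 - 1*(-200625))) = 1/(-84*((25/8 - 8*100) + 364) + (-522 + 200625)) = 1/(-84*((25/8 - 800) + 364) + 200103) = 1/(-84*(-6375/8 + 364) + 200103) = 1/(-84*(-3463/8) + 200103) = 1/(72723/2 + 200103) = 1/(472929/2) = 2/472929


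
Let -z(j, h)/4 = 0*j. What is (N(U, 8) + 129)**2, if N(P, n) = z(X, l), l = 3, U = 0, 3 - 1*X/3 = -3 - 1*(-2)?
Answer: 16641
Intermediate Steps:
X = 12 (X = 9 - 3*(-3 - 1*(-2)) = 9 - 3*(-3 + 2) = 9 - 3*(-1) = 9 + 3 = 12)
z(j, h) = 0 (z(j, h) = -0*j = -4*0 = 0)
N(P, n) = 0
(N(U, 8) + 129)**2 = (0 + 129)**2 = 129**2 = 16641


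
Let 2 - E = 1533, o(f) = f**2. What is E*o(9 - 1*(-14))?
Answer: -809899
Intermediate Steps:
E = -1531 (E = 2 - 1*1533 = 2 - 1533 = -1531)
E*o(9 - 1*(-14)) = -1531*(9 - 1*(-14))**2 = -1531*(9 + 14)**2 = -1531*23**2 = -1531*529 = -809899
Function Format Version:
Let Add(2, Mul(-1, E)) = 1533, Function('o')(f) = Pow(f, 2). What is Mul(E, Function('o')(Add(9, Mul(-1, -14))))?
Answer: -809899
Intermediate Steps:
E = -1531 (E = Add(2, Mul(-1, 1533)) = Add(2, -1533) = -1531)
Mul(E, Function('o')(Add(9, Mul(-1, -14)))) = Mul(-1531, Pow(Add(9, Mul(-1, -14)), 2)) = Mul(-1531, Pow(Add(9, 14), 2)) = Mul(-1531, Pow(23, 2)) = Mul(-1531, 529) = -809899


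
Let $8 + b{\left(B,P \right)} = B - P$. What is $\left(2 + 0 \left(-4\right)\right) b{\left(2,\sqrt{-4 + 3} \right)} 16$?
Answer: $-192 - 32 i \approx -192.0 - 32.0 i$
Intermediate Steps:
$b{\left(B,P \right)} = -8 + B - P$ ($b{\left(B,P \right)} = -8 + \left(B - P\right) = -8 + B - P$)
$\left(2 + 0 \left(-4\right)\right) b{\left(2,\sqrt{-4 + 3} \right)} 16 = \left(2 + 0 \left(-4\right)\right) \left(-8 + 2 - \sqrt{-4 + 3}\right) 16 = \left(2 + 0\right) \left(-8 + 2 - \sqrt{-1}\right) 16 = 2 \left(-8 + 2 - i\right) 16 = 2 \left(-6 - i\right) 16 = \left(-12 - 2 i\right) 16 = -192 - 32 i$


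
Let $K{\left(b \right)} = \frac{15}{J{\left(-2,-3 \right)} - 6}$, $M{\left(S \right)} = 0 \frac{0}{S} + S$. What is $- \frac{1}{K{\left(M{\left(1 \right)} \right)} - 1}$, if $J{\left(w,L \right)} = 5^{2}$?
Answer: $\frac{19}{4} \approx 4.75$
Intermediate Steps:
$J{\left(w,L \right)} = 25$
$M{\left(S \right)} = S$ ($M{\left(S \right)} = 0 \cdot 0 + S = 0 + S = S$)
$K{\left(b \right)} = \frac{15}{19}$ ($K{\left(b \right)} = \frac{15}{25 - 6} = \frac{15}{19}$)
$- \frac{1}{K{\left(M{\left(1 \right)} \right)} - 1} = - \frac{1}{\frac{15}{19} - 1} = - \frac{1}{- \frac{4}{19}} = \left(-1\right) \left(- \frac{19}{4}\right) = \frac{19}{4}$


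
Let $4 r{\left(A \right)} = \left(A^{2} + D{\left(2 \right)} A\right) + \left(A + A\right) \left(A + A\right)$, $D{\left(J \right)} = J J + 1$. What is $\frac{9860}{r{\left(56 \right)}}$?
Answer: $\frac{986}{399} \approx 2.4712$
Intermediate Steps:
$D{\left(J \right)} = 1 + J^{2}$ ($D{\left(J \right)} = J^{2} + 1 = 1 + J^{2}$)
$r{\left(A \right)} = \frac{5 A}{4} + \frac{5 A^{2}}{4}$ ($r{\left(A \right)} = \frac{\left(A^{2} + \left(1 + 2^{2}\right) A\right) + \left(A + A\right) \left(A + A\right)}{4} = \frac{\left(A^{2} + \left(1 + 4\right) A\right) + 2 A 2 A}{4} = \frac{\left(A^{2} + 5 A\right) + 4 A^{2}}{4} = \frac{5 A + 5 A^{2}}{4} = \frac{5 A}{4} + \frac{5 A^{2}}{4}$)
$\frac{9860}{r{\left(56 \right)}} = \frac{9860}{\frac{5}{4} \cdot 56 \left(1 + 56\right)} = \frac{9860}{\frac{5}{4} \cdot 56 \cdot 57} = \frac{9860}{3990} = 9860 \cdot \frac{1}{3990} = \frac{986}{399}$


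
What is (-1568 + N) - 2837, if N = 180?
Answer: -4225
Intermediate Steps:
(-1568 + N) - 2837 = (-1568 + 180) - 2837 = -1388 - 2837 = -4225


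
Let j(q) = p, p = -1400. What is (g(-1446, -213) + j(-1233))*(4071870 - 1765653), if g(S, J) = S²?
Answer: 4818877320972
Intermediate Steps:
j(q) = -1400
(g(-1446, -213) + j(-1233))*(4071870 - 1765653) = ((-1446)² - 1400)*(4071870 - 1765653) = (2090916 - 1400)*2306217 = 2089516*2306217 = 4818877320972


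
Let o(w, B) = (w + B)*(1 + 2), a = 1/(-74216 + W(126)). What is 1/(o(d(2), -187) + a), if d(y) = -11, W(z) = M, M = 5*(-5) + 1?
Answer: -74240/44098561 ≈ -0.0016835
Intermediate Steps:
M = -24 (M = -25 + 1 = -24)
W(z) = -24
a = -1/74240 (a = 1/(-74216 - 24) = 1/(-74240) = -1/74240 ≈ -1.3470e-5)
o(w, B) = 3*B + 3*w (o(w, B) = (B + w)*3 = 3*B + 3*w)
1/(o(d(2), -187) + a) = 1/((3*(-187) + 3*(-11)) - 1/74240) = 1/((-561 - 33) - 1/74240) = 1/(-594 - 1/74240) = 1/(-44098561/74240) = -74240/44098561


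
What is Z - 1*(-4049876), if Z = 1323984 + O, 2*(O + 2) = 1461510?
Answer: 6104613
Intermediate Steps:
O = 730753 (O = -2 + (½)*1461510 = -2 + 730755 = 730753)
Z = 2054737 (Z = 1323984 + 730753 = 2054737)
Z - 1*(-4049876) = 2054737 - 1*(-4049876) = 2054737 + 4049876 = 6104613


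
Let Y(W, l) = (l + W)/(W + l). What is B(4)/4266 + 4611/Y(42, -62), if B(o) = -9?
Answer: 2185613/474 ≈ 4611.0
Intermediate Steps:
Y(W, l) = 1 (Y(W, l) = (W + l)/(W + l) = 1)
B(4)/4266 + 4611/Y(42, -62) = -9/4266 + 4611/1 = -9*1/4266 + 4611*1 = -1/474 + 4611 = 2185613/474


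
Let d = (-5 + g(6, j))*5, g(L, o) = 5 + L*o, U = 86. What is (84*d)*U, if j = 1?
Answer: 216720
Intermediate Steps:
d = 30 (d = (-5 + (5 + 6*1))*5 = (-5 + (5 + 6))*5 = (-5 + 11)*5 = 6*5 = 30)
(84*d)*U = (84*30)*86 = 2520*86 = 216720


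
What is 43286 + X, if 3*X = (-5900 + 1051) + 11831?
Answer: 136840/3 ≈ 45613.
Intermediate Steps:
X = 6982/3 (X = ((-5900 + 1051) + 11831)/3 = (-4849 + 11831)/3 = (⅓)*6982 = 6982/3 ≈ 2327.3)
43286 + X = 43286 + 6982/3 = 136840/3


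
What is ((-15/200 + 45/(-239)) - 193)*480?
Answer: -22171164/239 ≈ -92766.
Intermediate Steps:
((-15/200 + 45/(-239)) - 193)*480 = ((-15*1/200 + 45*(-1/239)) - 193)*480 = ((-3/40 - 45/239) - 193)*480 = (-2517/9560 - 193)*480 = -1847597/9560*480 = -22171164/239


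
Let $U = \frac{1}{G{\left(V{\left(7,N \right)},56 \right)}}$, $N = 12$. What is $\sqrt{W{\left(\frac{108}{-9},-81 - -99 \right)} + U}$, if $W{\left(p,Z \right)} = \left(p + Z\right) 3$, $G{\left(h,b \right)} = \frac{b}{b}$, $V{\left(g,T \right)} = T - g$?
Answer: $\sqrt{19} \approx 4.3589$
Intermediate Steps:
$G{\left(h,b \right)} = 1$
$U = 1$ ($U = 1^{-1} = 1$)
$W{\left(p,Z \right)} = 3 Z + 3 p$ ($W{\left(p,Z \right)} = \left(Z + p\right) 3 = 3 Z + 3 p$)
$\sqrt{W{\left(\frac{108}{-9},-81 - -99 \right)} + U} = \sqrt{\left(3 \left(-81 - -99\right) + 3 \frac{108}{-9}\right) + 1} = \sqrt{\left(3 \left(-81 + 99\right) + 3 \cdot 108 \left(- \frac{1}{9}\right)\right) + 1} = \sqrt{\left(3 \cdot 18 + 3 \left(-12\right)\right) + 1} = \sqrt{\left(54 - 36\right) + 1} = \sqrt{18 + 1} = \sqrt{19}$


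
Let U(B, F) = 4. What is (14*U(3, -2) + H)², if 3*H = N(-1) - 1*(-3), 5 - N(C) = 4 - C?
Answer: 3249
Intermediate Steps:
N(C) = 1 + C (N(C) = 5 - (4 - C) = 5 + (-4 + C) = 1 + C)
H = 1 (H = ((1 - 1) - 1*(-3))/3 = (0 + 3)/3 = (⅓)*3 = 1)
(14*U(3, -2) + H)² = (14*4 + 1)² = (56 + 1)² = 57² = 3249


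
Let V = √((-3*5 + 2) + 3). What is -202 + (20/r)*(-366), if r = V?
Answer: -202 + 732*I*√10 ≈ -202.0 + 2314.8*I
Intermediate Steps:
V = I*√10 (V = √((-15 + 2) + 3) = √(-13 + 3) = √(-10) = I*√10 ≈ 3.1623*I)
r = I*√10 ≈ 3.1623*I
-202 + (20/r)*(-366) = -202 + (20/((I*√10)))*(-366) = -202 + (20*(-I*√10/10))*(-366) = -202 - 2*I*√10*(-366) = -202 + 732*I*√10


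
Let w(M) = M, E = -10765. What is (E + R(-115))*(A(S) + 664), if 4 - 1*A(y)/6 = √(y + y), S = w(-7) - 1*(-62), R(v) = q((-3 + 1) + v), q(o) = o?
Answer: -7486816 + 65292*√110 ≈ -6.8020e+6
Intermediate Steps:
R(v) = -2 + v (R(v) = (-3 + 1) + v = -2 + v)
S = 55 (S = -7 - 1*(-62) = -7 + 62 = 55)
A(y) = 24 - 6*√2*√y (A(y) = 24 - 6*√(y + y) = 24 - 6*√2*√y)
(E + R(-115))*(A(S) + 664) = (-10765 + (-2 - 115))*((24 - 6*√2*√55) + 664) = (-10765 - 117)*((24 - 6*√110) + 664) = -10882*(688 - 6*√110) = -7486816 + 65292*√110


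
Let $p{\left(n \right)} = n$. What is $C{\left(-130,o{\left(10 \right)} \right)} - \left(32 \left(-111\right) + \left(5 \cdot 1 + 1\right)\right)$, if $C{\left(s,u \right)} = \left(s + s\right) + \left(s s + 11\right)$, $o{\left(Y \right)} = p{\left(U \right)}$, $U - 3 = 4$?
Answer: $20197$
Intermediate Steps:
$U = 7$ ($U = 3 + 4 = 7$)
$o{\left(Y \right)} = 7$
$C{\left(s,u \right)} = 11 + s^{2} + 2 s$ ($C{\left(s,u \right)} = 2 s + \left(s^{2} + 11\right) = 2 s + \left(11 + s^{2}\right) = 11 + s^{2} + 2 s$)
$C{\left(-130,o{\left(10 \right)} \right)} - \left(32 \left(-111\right) + \left(5 \cdot 1 + 1\right)\right) = \left(11 + \left(-130\right)^{2} + 2 \left(-130\right)\right) - \left(32 \left(-111\right) + \left(5 \cdot 1 + 1\right)\right) = \left(11 + 16900 - 260\right) - \left(-3552 + \left(5 + 1\right)\right) = 16651 - \left(-3552 + 6\right) = 16651 - -3546 = 16651 + 3546 = 20197$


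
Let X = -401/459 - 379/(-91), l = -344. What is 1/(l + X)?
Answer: -41769/14231066 ≈ -0.0029351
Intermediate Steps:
X = 137470/41769 (X = -401*1/459 - 379*(-1/91) = -401/459 + 379/91 = 137470/41769 ≈ 3.2912)
1/(l + X) = 1/(-344 + 137470/41769) = 1/(-14231066/41769) = -41769/14231066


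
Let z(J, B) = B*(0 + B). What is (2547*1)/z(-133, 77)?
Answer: 2547/5929 ≈ 0.42958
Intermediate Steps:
z(J, B) = B**2 (z(J, B) = B*B = B**2)
(2547*1)/z(-133, 77) = (2547*1)/(77**2) = 2547/5929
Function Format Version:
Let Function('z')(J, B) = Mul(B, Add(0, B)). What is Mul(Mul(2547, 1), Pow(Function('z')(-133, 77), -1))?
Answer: Rational(2547, 5929) ≈ 0.42958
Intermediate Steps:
Function('z')(J, B) = Pow(B, 2) (Function('z')(J, B) = Mul(B, B) = Pow(B, 2))
Mul(Mul(2547, 1), Pow(Function('z')(-133, 77), -1)) = Mul(Mul(2547, 1), Pow(Pow(77, 2), -1)) = Mul(2547, Pow(5929, -1)) = Mul(2547, Rational(1, 5929)) = Rational(2547, 5929)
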